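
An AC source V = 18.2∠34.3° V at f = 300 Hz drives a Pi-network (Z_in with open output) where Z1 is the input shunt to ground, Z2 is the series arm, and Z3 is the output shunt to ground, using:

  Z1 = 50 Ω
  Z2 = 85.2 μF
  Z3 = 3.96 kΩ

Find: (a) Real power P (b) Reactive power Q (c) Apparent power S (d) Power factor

Step 1 — Angular frequency: ω = 2π·f = 2π·300 = 1885 rad/s.
Step 2 — Component impedances:
  Z1: Z = R = 50 Ω
  Z2: Z = 1/(jωC) = -j/(ω·C) = 0 - j6.227 Ω
  Z3: Z = R = 3960 Ω
Step 3 — With open output, the series arm Z2 and the output shunt Z3 appear in series to ground: Z2 + Z3 = 3960 - j6.227 Ω.
Step 4 — Parallel with input shunt Z1: Z_in = Z1 || (Z2 + Z3) = 49.38 - j0.0009681 Ω = 49.38∠-0.0° Ω.
Step 5 — Source phasor: V = 18.2∠34.3° V = 15.03 + j10.26 V.
Step 6 — Current: I = V / Z = 0.3045 + j0.2077 A = 0.3686∠34.3° A.
Step 7 — Complex power: S = V·I* = 6.708 - j0.0001315 VA.
Step 8 — Real power: P = Re(S) = 6.708 W.
Step 9 — Reactive power: Q = Im(S) = -0.0001315 VAR.
Step 10 — Apparent power: |S| = 6.708 VA.
Step 11 — Power factor: PF = P/|S| = 1 (leading).

(a) P = 6.708 W  (b) Q = -0.0001315 VAR  (c) S = 6.708 VA  (d) PF = 1 (leading)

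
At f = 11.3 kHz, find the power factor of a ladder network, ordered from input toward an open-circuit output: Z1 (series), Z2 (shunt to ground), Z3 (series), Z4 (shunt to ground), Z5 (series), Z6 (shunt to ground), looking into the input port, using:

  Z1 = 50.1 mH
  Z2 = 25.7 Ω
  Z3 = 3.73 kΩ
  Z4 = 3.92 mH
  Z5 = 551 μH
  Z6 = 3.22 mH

Step 1 — Angular frequency: ω = 2π·f = 2π·1.13e+04 = 7.1e+04 rad/s.
Step 2 — Component impedances:
  Z1: Z = jωL = j·7.1e+04·0.0501 = 0 + j3557 Ω
  Z2: Z = R = 25.7 Ω
  Z3: Z = R = 3730 Ω
  Z4: Z = jωL = j·7.1e+04·0.00392 = 0 + j278.3 Ω
  Z5: Z = jωL = j·7.1e+04·0.000551 = 0 + j39.12 Ω
  Z6: Z = jωL = j·7.1e+04·0.00322 = 0 + j228.6 Ω
Step 3 — Ladder network (open output): work backward from the far end, alternating series and parallel combinations. Z_in = 25.52 + j3557 Ω = 3557∠89.6° Ω.
Step 4 — Power factor: PF = cos(φ) = Re(Z)/|Z| = 25.52/3557 = 0.007175.
Step 5 — Type: Im(Z) = 3557 ⇒ lagging (phase φ = 89.6°).

PF = 0.007175 (lagging, φ = 89.6°)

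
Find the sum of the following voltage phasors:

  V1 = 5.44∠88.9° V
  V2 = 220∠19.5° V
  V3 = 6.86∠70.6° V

Step 1 — Convert each phasor to rectangular form:
  V1 = 5.44·(cos(88.9°) + j·sin(88.9°)) = 0.1044 + j5.439 V
  V2 = 220·(cos(19.5°) + j·sin(19.5°)) = 207.4 + j73.44 V
  V3 = 6.86·(cos(70.6°) + j·sin(70.6°)) = 2.279 + j6.471 V
Step 2 — Sum components: V_total = 209.8 + j85.35 V.
Step 3 — Convert to polar: |V_total| = 226.5 V, ∠V_total = 22.1°.

V_total = 226.5∠22.1° V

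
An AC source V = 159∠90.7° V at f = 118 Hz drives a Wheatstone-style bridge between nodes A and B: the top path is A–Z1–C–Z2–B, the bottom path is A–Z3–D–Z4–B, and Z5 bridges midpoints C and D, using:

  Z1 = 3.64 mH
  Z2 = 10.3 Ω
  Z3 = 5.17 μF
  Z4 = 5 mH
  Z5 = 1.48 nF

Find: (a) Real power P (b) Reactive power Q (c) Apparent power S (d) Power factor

Step 1 — Angular frequency: ω = 2π·f = 2π·118 = 741.4 rad/s.
Step 2 — Component impedances:
  Z1: Z = jωL = j·741.4·0.00364 = 0 + j2.699 Ω
  Z2: Z = R = 10.3 Ω
  Z3: Z = 1/(jωC) = -j/(ω·C) = 0 - j260.9 Ω
  Z4: Z = jωL = j·741.4·0.005 = 0 + j3.707 Ω
  Z5: Z = 1/(jωC) = -j/(ω·C) = 0 - j9.113e+05 Ω
Step 3 — Bridge requires nodal analysis (the Z5 bridge couples midpoints C and D, so the two paths cannot be reduced to a simple series/parallel combination). Setting node B to ground and injecting 1 A at node A, the 3-node admittance system at A, C, D solves to V_A = Z_AB = 10.5 + j2.302 Ω = 10.75∠12.4° Ω.
Step 4 — Source phasor: V = 159∠90.7° V = -1.943 + j159 V.
Step 5 — Current: I = V / Z = 2.99 + j14.48 A = 14.79∠78.3° A.
Step 6 — Complex power: S = V·I* = 2297 + j503.5 VA.
Step 7 — Real power: P = Re(S) = 2297 W.
Step 8 — Reactive power: Q = Im(S) = 503.5 VAR.
Step 9 — Apparent power: |S| = 2351 VA.
Step 10 — Power factor: PF = P/|S| = 0.9768 (lagging).

(a) P = 2297 W  (b) Q = 503.5 VAR  (c) S = 2351 VA  (d) PF = 0.9768 (lagging)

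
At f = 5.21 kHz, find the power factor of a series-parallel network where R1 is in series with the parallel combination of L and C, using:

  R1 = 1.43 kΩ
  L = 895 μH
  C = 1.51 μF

Step 1 — Angular frequency: ω = 2π·f = 2π·5210 = 3.274e+04 rad/s.
Step 2 — Component impedances:
  R1: Z = R = 1430 Ω
  L: Z = jωL = j·3.274e+04·0.000895 = 0 + j29.3 Ω
  C: Z = 1/(jωC) = -j/(ω·C) = 0 - j20.23 Ω
Step 3 — Parallel branch: L || C = 1/(1/L + 1/C) = 0 - j65.37 Ω.
Step 4 — Series with R1: Z_total = R1 + (L || C) = 1430 - j65.37 Ω = 1431∠-2.6° Ω.
Step 5 — Power factor: PF = cos(φ) = Re(Z)/|Z| = 1430/1431.5 = 0.999.
Step 6 — Type: Im(Z) = -65.37 ⇒ leading (phase φ = -2.6°).

PF = 0.999 (leading, φ = -2.6°)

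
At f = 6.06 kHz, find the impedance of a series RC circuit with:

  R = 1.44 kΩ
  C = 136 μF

Step 1 — Angular frequency: ω = 2π·f = 2π·6060 = 3.808e+04 rad/s.
Step 2 — Component impedances:
  R: Z = R = 1440 Ω
  C: Z = 1/(jωC) = -j/(ω·C) = 0 - j0.1931 Ω
Step 3 — Series combination: Z_total = R + C = 1440 - j0.1931 Ω = 1440∠-0.0° Ω.

Z = 1440 - j0.1931 Ω = 1440∠-0.0° Ω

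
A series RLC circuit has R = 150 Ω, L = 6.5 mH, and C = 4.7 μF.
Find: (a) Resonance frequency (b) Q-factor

Step 1 — Resonance condition Im(Z)=0 gives ω₀ = 1/√(LC).
Step 2 — ω₀ = 1/√(0.0065·4.7e-06) = 5721 rad/s.
Step 3 — f₀ = ω₀/(2π) = 910.6 Hz.
Step 4 — Series Q: Q = ω₀L/R = 5721·0.0065/150 = 0.2479.

(a) f₀ = 910.6 Hz  (b) Q = 0.2479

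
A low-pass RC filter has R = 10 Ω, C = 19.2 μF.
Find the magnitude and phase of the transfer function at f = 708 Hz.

Step 1 — Angular frequency: ω = 2π·708 = 4448 rad/s.
Step 2 — Transfer function: H(jω) = 1/(1 + jωRC).
Step 3 — Denominator: 1 + jωRC = 1 + j·4448·10·1.92e-05 = 1 + j0.8541.
Step 4 — H = 0.5782 - j0.4938.
Step 5 — Magnitude: |H| = 0.7604 (-2.4 dB); phase: φ = -40.5°.

|H| = 0.7604 (-2.4 dB), φ = -40.5°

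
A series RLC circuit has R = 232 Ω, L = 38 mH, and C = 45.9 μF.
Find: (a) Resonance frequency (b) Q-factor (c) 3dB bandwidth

Step 1 — Resonance: ω₀ = 1/√(LC) = 1/√(0.038·4.59e-05) = 757.2 rad/s.
Step 2 — f₀ = ω₀/(2π) = 120.5 Hz.
Step 3 — Series Q: Q = ω₀L/R = 757.2·0.038/232 = 0.124.
Step 4 — Bandwidth: Δω = ω₀/Q = 6105 rad/s; BW = Δω/(2π) = 971.7 Hz.

(a) f₀ = 120.5 Hz  (b) Q = 0.124  (c) BW = 971.7 Hz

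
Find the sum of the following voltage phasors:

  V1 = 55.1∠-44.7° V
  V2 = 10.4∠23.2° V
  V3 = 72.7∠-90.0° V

Step 1 — Convert each phasor to rectangular form:
  V1 = 55.1·(cos(-44.7°) + j·sin(-44.7°)) = 39.17 - j38.76 V
  V2 = 10.4·(cos(23.2°) + j·sin(23.2°)) = 9.559 + j4.097 V
  V3 = 72.7·(cos(-90.0°) + j·sin(-90.0°)) = 0 - j72.7 V
Step 2 — Sum components: V_total = 48.72 - j107.4 V.
Step 3 — Convert to polar: |V_total| = 117.9 V, ∠V_total = -65.6°.

V_total = 117.9∠-65.6° V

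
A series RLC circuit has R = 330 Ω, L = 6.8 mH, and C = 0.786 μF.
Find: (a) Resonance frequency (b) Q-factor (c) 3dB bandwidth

Step 1 — Resonance: ω₀ = 1/√(LC) = 1/√(0.0068·7.86e-07) = 1.368e+04 rad/s.
Step 2 — f₀ = ω₀/(2π) = 2177 Hz.
Step 3 — Series Q: Q = ω₀L/R = 1.368e+04·0.0068/330 = 0.2819.
Step 4 — Bandwidth: Δω = ω₀/Q = 4.853e+04 rad/s; BW = Δω/(2π) = 7724 Hz.

(a) f₀ = 2177 Hz  (b) Q = 0.2819  (c) BW = 7724 Hz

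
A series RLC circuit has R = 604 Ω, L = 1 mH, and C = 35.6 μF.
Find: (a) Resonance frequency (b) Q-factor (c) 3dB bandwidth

Step 1 — Resonance: ω₀ = 1/√(LC) = 1/√(0.001·3.56e-05) = 5300 rad/s.
Step 2 — f₀ = ω₀/(2π) = 843.5 Hz.
Step 3 — Series Q: Q = ω₀L/R = 5300·0.001/604 = 0.008775.
Step 4 — Bandwidth: Δω = ω₀/Q = 6.04e+05 rad/s; BW = Δω/(2π) = 9.613e+04 Hz.

(a) f₀ = 843.5 Hz  (b) Q = 0.008775  (c) BW = 9.613e+04 Hz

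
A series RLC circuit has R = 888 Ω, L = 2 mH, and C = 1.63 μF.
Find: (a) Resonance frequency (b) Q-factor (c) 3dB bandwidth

Step 1 — Resonance: ω₀ = 1/√(LC) = 1/√(0.002·1.63e-06) = 1.751e+04 rad/s.
Step 2 — f₀ = ω₀/(2π) = 2787 Hz.
Step 3 — Series Q: Q = ω₀L/R = 1.751e+04·0.002/888 = 0.03945.
Step 4 — Bandwidth: Δω = ω₀/Q = 4.44e+05 rad/s; BW = Δω/(2π) = 7.066e+04 Hz.

(a) f₀ = 2787 Hz  (b) Q = 0.03945  (c) BW = 7.066e+04 Hz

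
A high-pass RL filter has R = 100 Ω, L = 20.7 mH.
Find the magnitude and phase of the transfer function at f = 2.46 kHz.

Step 1 — Angular frequency: ω = 2π·2460 = 1.546e+04 rad/s.
Step 2 — Transfer function: H(jω) = jωL/(R + jωL).
Step 3 — Numerator jωL = j·320; denominator R + jωL = 100 + j320.
Step 4 — H = 0.911 + j0.2847.
Step 5 — Magnitude: |H| = 0.9545 (-0.4 dB); phase: φ = 17.4°.

|H| = 0.9545 (-0.4 dB), φ = 17.4°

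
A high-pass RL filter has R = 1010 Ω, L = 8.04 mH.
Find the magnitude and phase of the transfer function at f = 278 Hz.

Step 1 — Angular frequency: ω = 2π·278 = 1747 rad/s.
Step 2 — Transfer function: H(jω) = jωL/(R + jωL).
Step 3 — Numerator jωL = j·14.04; denominator R + jωL = 1010 + j14.04.
Step 4 — H = 0.0001933 + j0.0139.
Step 5 — Magnitude: |H| = 0.0139 (-37.1 dB); phase: φ = 89.2°.

|H| = 0.0139 (-37.1 dB), φ = 89.2°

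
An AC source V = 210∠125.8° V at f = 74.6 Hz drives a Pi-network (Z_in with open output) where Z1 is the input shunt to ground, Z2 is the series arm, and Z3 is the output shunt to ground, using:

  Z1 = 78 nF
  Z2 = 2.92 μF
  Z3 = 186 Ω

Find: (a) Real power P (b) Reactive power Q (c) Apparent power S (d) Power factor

Step 1 — Angular frequency: ω = 2π·f = 2π·74.6 = 468.7 rad/s.
Step 2 — Component impedances:
  Z1: Z = 1/(jωC) = -j/(ω·C) = 0 - j2.735e+04 Ω
  Z2: Z = 1/(jωC) = -j/(ω·C) = 0 - j730.6 Ω
  Z3: Z = R = 186 Ω
Step 3 — With open output, the series arm Z2 and the output shunt Z3 appear in series to ground: Z2 + Z3 = 186 - j730.6 Ω.
Step 4 — Parallel with input shunt Z1: Z_in = Z1 || (Z2 + Z3) = 176.4 - j712.8 Ω = 734.3∠-76.1° Ω.
Step 5 — Source phasor: V = 210∠125.8° V = -122.8 + j170.3 V.
Step 6 — Current: I = V / Z = -0.2654 - j0.1067 A = 0.286∠-158.1° A.
Step 7 — Complex power: S = V·I* = 14.43 - j58.3 VA.
Step 8 — Real power: P = Re(S) = 14.43 W.
Step 9 — Reactive power: Q = Im(S) = -58.3 VAR.
Step 10 — Apparent power: |S| = 60.06 VA.
Step 11 — Power factor: PF = P/|S| = 0.2403 (leading).

(a) P = 14.43 W  (b) Q = -58.3 VAR  (c) S = 60.06 VA  (d) PF = 0.2403 (leading)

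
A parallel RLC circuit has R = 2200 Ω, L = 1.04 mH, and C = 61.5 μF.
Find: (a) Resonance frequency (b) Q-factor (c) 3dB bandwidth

Step 1 — Resonance: ω₀ = 1/√(LC) = 1/√(0.00104·6.15e-05) = 3954 rad/s.
Step 2 — f₀ = ω₀/(2π) = 629.3 Hz.
Step 3 — Parallel Q: Q = R/(ω₀L) = 2200/(3954·0.00104) = 535.
Step 4 — Bandwidth: Δω = ω₀/Q = 7.391 rad/s; BW = Δω/(2π) = 1.176 Hz.

(a) f₀ = 629.3 Hz  (b) Q = 535  (c) BW = 1.176 Hz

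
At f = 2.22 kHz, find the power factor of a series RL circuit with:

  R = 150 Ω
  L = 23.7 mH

Step 1 — Angular frequency: ω = 2π·f = 2π·2220 = 1.395e+04 rad/s.
Step 2 — Component impedances:
  R: Z = R = 150 Ω
  L: Z = jωL = j·1.395e+04·0.0237 = 0 + j330.6 Ω
Step 3 — Series combination: Z_total = R + L = 150 + j330.6 Ω = 363∠65.6° Ω.
Step 4 — Power factor: PF = cos(φ) = Re(Z)/|Z| = 150/363 = 0.4132.
Step 5 — Type: Im(Z) = 330.6 ⇒ lagging (phase φ = 65.6°).

PF = 0.4132 (lagging, φ = 65.6°)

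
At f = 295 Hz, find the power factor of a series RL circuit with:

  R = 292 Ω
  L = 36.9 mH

Step 1 — Angular frequency: ω = 2π·f = 2π·295 = 1854 rad/s.
Step 2 — Component impedances:
  R: Z = R = 292 Ω
  L: Z = jωL = j·1854·0.0369 = 0 + j68.4 Ω
Step 3 — Series combination: Z_total = R + L = 292 + j68.4 Ω = 299.9∠13.2° Ω.
Step 4 — Power factor: PF = cos(φ) = Re(Z)/|Z| = 292/299.903 = 0.9736.
Step 5 — Type: Im(Z) = 68.4 ⇒ lagging (phase φ = 13.2°).

PF = 0.9736 (lagging, φ = 13.2°)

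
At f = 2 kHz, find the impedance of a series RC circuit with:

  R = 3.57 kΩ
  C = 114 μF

Step 1 — Angular frequency: ω = 2π·f = 2π·2000 = 1.257e+04 rad/s.
Step 2 — Component impedances:
  R: Z = R = 3570 Ω
  C: Z = 1/(jωC) = -j/(ω·C) = 0 - j0.698 Ω
Step 3 — Series combination: Z_total = R + C = 3570 - j0.698 Ω = 3570∠-0.0° Ω.

Z = 3570 - j0.698 Ω = 3570∠-0.0° Ω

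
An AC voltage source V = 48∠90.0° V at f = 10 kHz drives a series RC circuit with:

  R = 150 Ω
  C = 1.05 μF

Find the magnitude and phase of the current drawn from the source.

Step 1 — Angular frequency: ω = 2π·f = 2π·1e+04 = 6.283e+04 rad/s.
Step 2 — Component impedances:
  R: Z = R = 150 Ω
  C: Z = 1/(jωC) = -j/(ω·C) = 0 - j15.16 Ω
Step 3 — Series combination: Z_total = R + C = 150 - j15.16 Ω = 150.8∠-5.8° Ω.
Step 4 — Source phasor: V = 48∠90.0° V = 0 + j48 V.
Step 5 — Ohm's law: I = V / Z_total = (0 + j48) / (150 - j15.16) = -0.03201 + j0.3168 A.
Step 6 — Convert to polar: |I| = 0.3184 A, ∠I = 95.8°.

I = 0.3184∠95.8° A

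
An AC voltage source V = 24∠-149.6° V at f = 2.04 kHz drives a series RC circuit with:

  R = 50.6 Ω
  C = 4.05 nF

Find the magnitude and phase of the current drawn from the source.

Step 1 — Angular frequency: ω = 2π·f = 2π·2040 = 1.282e+04 rad/s.
Step 2 — Component impedances:
  R: Z = R = 50.6 Ω
  C: Z = 1/(jωC) = -j/(ω·C) = 0 - j1.926e+04 Ω
Step 3 — Series combination: Z_total = R + C = 50.6 - j1.926e+04 Ω = 1.926e+04∠-89.8° Ω.
Step 4 — Source phasor: V = 24∠-149.6° V = -20.7 - j12.14 V.
Step 5 — Ohm's law: I = V / Z_total = (-20.7 - j12.14) / (50.6 - j1.926e+04) = 0.0006276 - j0.001076 A.
Step 6 — Convert to polar: |I| = 0.001246 A, ∠I = -59.8°.

I = 0.001246∠-59.8° A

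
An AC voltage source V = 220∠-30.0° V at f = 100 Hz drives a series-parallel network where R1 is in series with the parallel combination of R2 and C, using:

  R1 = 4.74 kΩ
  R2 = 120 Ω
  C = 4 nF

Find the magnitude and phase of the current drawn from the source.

Step 1 — Angular frequency: ω = 2π·f = 2π·100 = 628.3 rad/s.
Step 2 — Component impedances:
  R1: Z = R = 4740 Ω
  R2: Z = R = 120 Ω
  C: Z = 1/(jωC) = -j/(ω·C) = 0 - j3.979e+05 Ω
Step 3 — Parallel branch: R2 || C = 1/(1/R2 + 1/C) = 120 - j0.03619 Ω.
Step 4 — Series with R1: Z_total = R1 + (R2 || C) = 4860 - j0.03619 Ω = 4860∠-0.0° Ω.
Step 5 — Source phasor: V = 220∠-30.0° V = 190.5 - j110 V.
Step 6 — Ohm's law: I = V / Z_total = (190.5 - j110) / (4860 - j0.03619) = 0.0392 - j0.02263 A.
Step 7 — Convert to polar: |I| = 0.04527 A, ∠I = -30.0°.

I = 0.04527∠-30.0° A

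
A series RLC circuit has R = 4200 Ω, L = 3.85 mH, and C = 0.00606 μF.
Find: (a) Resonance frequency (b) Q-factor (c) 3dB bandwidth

Step 1 — Resonance condition Im(Z)=0 gives ω₀ = 1/√(LC).
Step 2 — ω₀ = 1/√(0.00385·6.06e-09) = 2.07e+05 rad/s.
Step 3 — f₀ = ω₀/(2π) = 3.295e+04 Hz.
Step 4 — Series Q: Q = ω₀L/R = 2.07e+05·0.00385/4200 = 0.1898.
Step 5 — 3dB bandwidth: Δω = ω₀/Q = 1.091e+06 rad/s; BW = Δω/(2π) = 1.736e+05 Hz.

(a) f₀ = 3.295e+04 Hz  (b) Q = 0.1898  (c) BW = 1.736e+05 Hz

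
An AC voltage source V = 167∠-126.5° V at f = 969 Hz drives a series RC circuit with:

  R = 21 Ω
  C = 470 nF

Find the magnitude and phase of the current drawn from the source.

Step 1 — Angular frequency: ω = 2π·f = 2π·969 = 6088 rad/s.
Step 2 — Component impedances:
  R: Z = R = 21 Ω
  C: Z = 1/(jωC) = -j/(ω·C) = 0 - j349.5 Ω
Step 3 — Series combination: Z_total = R + C = 21 - j349.5 Ω = 350.1∠-86.6° Ω.
Step 4 — Source phasor: V = 167∠-126.5° V = -99.34 - j134.2 V.
Step 5 — Ohm's law: I = V / Z_total = (-99.34 - j134.2) / (21 - j349.5) = 0.3657 - j0.3062 A.
Step 6 — Convert to polar: |I| = 0.477 A, ∠I = -39.9°.

I = 0.477∠-39.9° A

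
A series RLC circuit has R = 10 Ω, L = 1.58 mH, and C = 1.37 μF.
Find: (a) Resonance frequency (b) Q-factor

Step 1 — Resonance condition Im(Z)=0 gives ω₀ = 1/√(LC).
Step 2 — ω₀ = 1/√(0.00158·1.37e-06) = 2.149e+04 rad/s.
Step 3 — f₀ = ω₀/(2π) = 3421 Hz.
Step 4 — Series Q: Q = ω₀L/R = 2.149e+04·0.00158/10 = 3.396.

(a) f₀ = 3421 Hz  (b) Q = 3.396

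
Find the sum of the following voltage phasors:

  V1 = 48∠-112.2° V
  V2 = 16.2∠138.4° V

Step 1 — Convert each phasor to rectangular form:
  V1 = 48·(cos(-112.2°) + j·sin(-112.2°)) = -18.14 - j44.44 V
  V2 = 16.2·(cos(138.4°) + j·sin(138.4°)) = -12.11 + j10.76 V
Step 2 — Sum components: V_total = -30.25 - j33.69 V.
Step 3 — Convert to polar: |V_total| = 45.28 V, ∠V_total = -131.9°.

V_total = 45.28∠-131.9° V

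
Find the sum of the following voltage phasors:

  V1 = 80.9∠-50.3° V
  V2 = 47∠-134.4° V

Step 1 — Convert each phasor to rectangular form:
  V1 = 80.9·(cos(-50.3°) + j·sin(-50.3°)) = 51.68 - j62.24 V
  V2 = 47·(cos(-134.4°) + j·sin(-134.4°)) = -32.88 - j33.58 V
Step 2 — Sum components: V_total = 18.79 - j95.82 V.
Step 3 — Convert to polar: |V_total| = 97.65 V, ∠V_total = -78.9°.

V_total = 97.65∠-78.9° V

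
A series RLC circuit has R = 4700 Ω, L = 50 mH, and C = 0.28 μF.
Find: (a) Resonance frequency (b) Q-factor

Step 1 — Resonance condition Im(Z)=0 gives ω₀ = 1/√(LC).
Step 2 — ω₀ = 1/√(0.05·2.8e-07) = 8452 rad/s.
Step 3 — f₀ = ω₀/(2π) = 1345 Hz.
Step 4 — Series Q: Q = ω₀L/R = 8452·0.05/4700 = 0.08991.

(a) f₀ = 1345 Hz  (b) Q = 0.08991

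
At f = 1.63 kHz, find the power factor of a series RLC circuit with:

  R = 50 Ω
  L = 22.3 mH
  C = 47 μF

Step 1 — Angular frequency: ω = 2π·f = 2π·1630 = 1.024e+04 rad/s.
Step 2 — Component impedances:
  R: Z = R = 50 Ω
  L: Z = jωL = j·1.024e+04·0.0223 = 0 + j228.4 Ω
  C: Z = 1/(jωC) = -j/(ω·C) = 0 - j2.077 Ω
Step 3 — Series combination: Z_total = R + L + C = 50 + j226.3 Ω = 231.8∠77.5° Ω.
Step 4 — Power factor: PF = cos(φ) = Re(Z)/|Z| = 50/231.8 = 0.2157.
Step 5 — Type: Im(Z) = 226.3 ⇒ lagging (phase φ = 77.5°).

PF = 0.2157 (lagging, φ = 77.5°)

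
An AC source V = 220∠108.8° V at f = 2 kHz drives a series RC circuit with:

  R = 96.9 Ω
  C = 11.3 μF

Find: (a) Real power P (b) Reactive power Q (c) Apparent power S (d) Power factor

Step 1 — Angular frequency: ω = 2π·f = 2π·2000 = 1.257e+04 rad/s.
Step 2 — Component impedances:
  R: Z = R = 96.9 Ω
  C: Z = 1/(jωC) = -j/(ω·C) = 0 - j7.042 Ω
Step 3 — Series combination: Z_total = R + C = 96.9 - j7.042 Ω = 97.16∠-4.2° Ω.
Step 4 — Source phasor: V = 220∠108.8° V = -70.9 + j208.3 V.
Step 5 — Current: I = V / Z = -0.8832 + j2.085 A = 2.264∠113.0° A.
Step 6 — Complex power: S = V·I* = 496.9 - j36.11 VA.
Step 7 — Real power: P = Re(S) = 496.9 W.
Step 8 — Reactive power: Q = Im(S) = -36.11 VAR.
Step 9 — Apparent power: |S| = 498.2 VA.
Step 10 — Power factor: PF = P/|S| = 0.9974 (leading).

(a) P = 496.9 W  (b) Q = -36.11 VAR  (c) S = 498.2 VA  (d) PF = 0.9974 (leading)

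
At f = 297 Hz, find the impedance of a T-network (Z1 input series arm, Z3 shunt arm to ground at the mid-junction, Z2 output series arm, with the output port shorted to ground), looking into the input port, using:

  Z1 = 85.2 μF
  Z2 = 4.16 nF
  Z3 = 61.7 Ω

Step 1 — Angular frequency: ω = 2π·f = 2π·297 = 1866 rad/s.
Step 2 — Component impedances:
  Z1: Z = 1/(jωC) = -j/(ω·C) = 0 - j6.29 Ω
  Z2: Z = 1/(jωC) = -j/(ω·C) = 0 - j1.288e+05 Ω
  Z3: Z = R = 61.7 Ω
Step 3 — With the output port shorted to ground, the output series arm Z2 runs from the junction to ground; the shunt arm Z3 also runs from the junction to ground. They appear in parallel: Z3 || Z2 = 61.7 - j0.02955 Ω.
Step 4 — Series with input arm Z1: Z_in = Z1 + (Z3 || Z2) = 61.7 - j6.319 Ω = 62.02∠-5.8° Ω.

Z = 61.7 - j6.319 Ω = 62.02∠-5.8° Ω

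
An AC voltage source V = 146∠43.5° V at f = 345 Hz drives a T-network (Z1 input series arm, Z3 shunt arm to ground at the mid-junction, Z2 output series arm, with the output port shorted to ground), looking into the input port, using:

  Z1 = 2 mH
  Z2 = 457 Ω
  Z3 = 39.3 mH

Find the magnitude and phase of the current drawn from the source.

Step 1 — Angular frequency: ω = 2π·f = 2π·345 = 2168 rad/s.
Step 2 — Component impedances:
  Z1: Z = jωL = j·2168·0.002 = 0 + j4.335 Ω
  Z2: Z = R = 457 Ω
  Z3: Z = jωL = j·2168·0.0393 = 0 + j85.19 Ω
Step 3 — With the output port shorted to ground, the output series arm Z2 runs from the junction to ground; the shunt arm Z3 also runs from the junction to ground. They appear in parallel: Z3 || Z2 = 15.35 + j82.33 Ω.
Step 4 — Series with input arm Z1: Z_in = Z1 + (Z3 || Z2) = 15.35 + j86.67 Ω = 88.01∠80.0° Ω.
Step 5 — Source phasor: V = 146∠43.5° V = 105.9 + j100.5 V.
Step 6 — Ohm's law: I = V / Z_total = (105.9 + j100.5) / (15.35 + j86.67) = 1.334 - j0.9857 A.
Step 7 — Convert to polar: |I| = 1.659 A, ∠I = -36.5°.

I = 1.659∠-36.5° A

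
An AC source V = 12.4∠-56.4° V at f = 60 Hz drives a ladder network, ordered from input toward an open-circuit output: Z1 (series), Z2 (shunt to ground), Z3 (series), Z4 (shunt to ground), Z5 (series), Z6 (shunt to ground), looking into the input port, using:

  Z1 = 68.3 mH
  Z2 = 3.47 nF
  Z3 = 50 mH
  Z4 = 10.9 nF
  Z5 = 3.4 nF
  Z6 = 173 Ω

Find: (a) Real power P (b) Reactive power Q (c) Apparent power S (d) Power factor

Step 1 — Angular frequency: ω = 2π·f = 2π·60 = 377 rad/s.
Step 2 — Component impedances:
  Z1: Z = jωL = j·377·0.0683 = 0 + j25.75 Ω
  Z2: Z = 1/(jωC) = -j/(ω·C) = 0 - j7.644e+05 Ω
  Z3: Z = jωL = j·377·0.05 = 0 + j18.85 Ω
  Z4: Z = 1/(jωC) = -j/(ω·C) = 0 - j2.434e+05 Ω
  Z5: Z = 1/(jωC) = -j/(ω·C) = 0 - j7.802e+05 Ω
  Z6: Z = R = 173 Ω
Step 3 — Ladder network (open output): work backward from the far end, alternating series and parallel combinations. Z_in = 6.334 - j1.492e+05 Ω = 1.492e+05∠-90.0° Ω.
Step 4 — Source phasor: V = 12.4∠-56.4° V = 6.862 - j10.33 V.
Step 5 — Current: I = V / Z = 6.921e-05 + j4.598e-05 A = 8.309e-05∠33.6° A.
Step 6 — Complex power: S = V·I* = 4.373e-08 - j0.00103 VA.
Step 7 — Real power: P = Re(S) = 4.373e-08 W.
Step 8 — Reactive power: Q = Im(S) = -0.00103 VAR.
Step 9 — Apparent power: |S| = 0.00103 VA.
Step 10 — Power factor: PF = P/|S| = 4.244e-05 (leading).

(a) P = 4.373e-08 W  (b) Q = -0.00103 VAR  (c) S = 0.00103 VA  (d) PF = 4.244e-05 (leading)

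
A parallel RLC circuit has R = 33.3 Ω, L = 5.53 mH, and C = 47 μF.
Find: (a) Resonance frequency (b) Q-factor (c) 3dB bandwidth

Step 1 — Resonance: ω₀ = 1/√(LC) = 1/√(0.00553·4.7e-05) = 1962 rad/s.
Step 2 — f₀ = ω₀/(2π) = 312.2 Hz.
Step 3 — Parallel Q: Q = R/(ω₀L) = 33.3/(1962·0.00553) = 3.07.
Step 4 — Bandwidth: Δω = ω₀/Q = 638.9 rad/s; BW = Δω/(2π) = 101.7 Hz.

(a) f₀ = 312.2 Hz  (b) Q = 3.07  (c) BW = 101.7 Hz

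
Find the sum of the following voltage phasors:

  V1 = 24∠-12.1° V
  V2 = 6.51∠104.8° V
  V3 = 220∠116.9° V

Step 1 — Convert each phasor to rectangular form:
  V1 = 24·(cos(-12.1°) + j·sin(-12.1°)) = 23.47 - j5.031 V
  V2 = 6.51·(cos(104.8°) + j·sin(104.8°)) = -1.663 + j6.294 V
  V3 = 220·(cos(116.9°) + j·sin(116.9°)) = -99.54 + j196.2 V
Step 2 — Sum components: V_total = -77.73 + j197.5 V.
Step 3 — Convert to polar: |V_total| = 212.2 V, ∠V_total = 111.5°.

V_total = 212.2∠111.5° V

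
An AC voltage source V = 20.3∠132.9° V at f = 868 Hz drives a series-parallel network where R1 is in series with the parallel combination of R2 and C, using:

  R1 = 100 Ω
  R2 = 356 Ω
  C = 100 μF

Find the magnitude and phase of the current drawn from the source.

Step 1 — Angular frequency: ω = 2π·f = 2π·868 = 5454 rad/s.
Step 2 — Component impedances:
  R1: Z = R = 100 Ω
  R2: Z = R = 356 Ω
  C: Z = 1/(jωC) = -j/(ω·C) = 0 - j1.834 Ω
Step 3 — Parallel branch: R2 || C = 1/(1/R2 + 1/C) = 0.009444 - j1.834 Ω.
Step 4 — Series with R1: Z_total = R1 + (R2 || C) = 100 - j1.834 Ω = 100∠-1.1° Ω.
Step 5 — Source phasor: V = 20.3∠132.9° V = -13.82 + j14.87 V.
Step 6 — Ohm's law: I = V / Z_total = (-13.82 + j14.87) / (100 - j1.834) = -0.1409 + j0.1461 A.
Step 7 — Convert to polar: |I| = 0.2029 A, ∠I = 134.0°.

I = 0.2029∠134.0° A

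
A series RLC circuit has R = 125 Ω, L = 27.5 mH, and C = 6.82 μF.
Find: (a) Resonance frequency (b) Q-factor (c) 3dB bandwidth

Step 1 — Resonance: ω₀ = 1/√(LC) = 1/√(0.0275·6.82e-06) = 2309 rad/s.
Step 2 — f₀ = ω₀/(2π) = 367.5 Hz.
Step 3 — Series Q: Q = ω₀L/R = 2309·0.0275/125 = 0.508.
Step 4 — Bandwidth: Δω = ω₀/Q = 4545 rad/s; BW = Δω/(2π) = 723.4 Hz.

(a) f₀ = 367.5 Hz  (b) Q = 0.508  (c) BW = 723.4 Hz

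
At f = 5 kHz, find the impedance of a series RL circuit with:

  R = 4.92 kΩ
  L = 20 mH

Step 1 — Angular frequency: ω = 2π·f = 2π·5000 = 3.142e+04 rad/s.
Step 2 — Component impedances:
  R: Z = R = 4920 Ω
  L: Z = jωL = j·3.142e+04·0.02 = 0 + j628.3 Ω
Step 3 — Series combination: Z_total = R + L = 4920 + j628.3 Ω = 4960∠7.3° Ω.

Z = 4920 + j628.3 Ω = 4960∠7.3° Ω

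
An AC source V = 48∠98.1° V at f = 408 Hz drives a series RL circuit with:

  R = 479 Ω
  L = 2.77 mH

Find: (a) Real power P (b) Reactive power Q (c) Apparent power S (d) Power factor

Step 1 — Angular frequency: ω = 2π·f = 2π·408 = 2564 rad/s.
Step 2 — Component impedances:
  R: Z = R = 479 Ω
  L: Z = jωL = j·2564·0.00277 = 0 + j7.101 Ω
Step 3 — Series combination: Z_total = R + L = 479 + j7.101 Ω = 479.1∠0.8° Ω.
Step 4 — Source phasor: V = 48∠98.1° V = -6.763 + j47.52 V.
Step 5 — Current: I = V / Z = -0.01265 + j0.0994 A = 0.1002∠97.3° A.
Step 6 — Complex power: S = V·I* = 4.809 + j0.07129 VA.
Step 7 — Real power: P = Re(S) = 4.809 W.
Step 8 — Reactive power: Q = Im(S) = 0.07129 VAR.
Step 9 — Apparent power: |S| = 4.809 VA.
Step 10 — Power factor: PF = P/|S| = 0.9999 (lagging).

(a) P = 4.809 W  (b) Q = 0.07129 VAR  (c) S = 4.809 VA  (d) PF = 0.9999 (lagging)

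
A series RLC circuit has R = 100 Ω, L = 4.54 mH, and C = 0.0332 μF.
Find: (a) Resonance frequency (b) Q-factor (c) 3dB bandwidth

Step 1 — Resonance condition Im(Z)=0 gives ω₀ = 1/√(LC).
Step 2 — ω₀ = 1/√(0.00454·3.32e-08) = 8.145e+04 rad/s.
Step 3 — f₀ = ω₀/(2π) = 1.296e+04 Hz.
Step 4 — Series Q: Q = ω₀L/R = 8.145e+04·0.00454/100 = 3.698.
Step 5 — 3dB bandwidth: Δω = ω₀/Q = 2.203e+04 rad/s; BW = Δω/(2π) = 3506 Hz.

(a) f₀ = 1.296e+04 Hz  (b) Q = 3.698  (c) BW = 3506 Hz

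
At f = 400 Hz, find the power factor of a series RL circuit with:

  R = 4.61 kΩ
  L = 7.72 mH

Step 1 — Angular frequency: ω = 2π·f = 2π·400 = 2513 rad/s.
Step 2 — Component impedances:
  R: Z = R = 4610 Ω
  L: Z = jωL = j·2513·0.00772 = 0 + j19.4 Ω
Step 3 — Series combination: Z_total = R + L = 4610 + j19.4 Ω = 4610∠0.2° Ω.
Step 4 — Power factor: PF = cos(φ) = Re(Z)/|Z| = 4610/4610 = 1.
Step 5 — Type: Im(Z) = 19.4 ⇒ lagging (phase φ = 0.2°).

PF = 1 (lagging, φ = 0.2°)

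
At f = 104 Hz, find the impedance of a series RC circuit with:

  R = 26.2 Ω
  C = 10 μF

Step 1 — Angular frequency: ω = 2π·f = 2π·104 = 653.5 rad/s.
Step 2 — Component impedances:
  R: Z = R = 26.2 Ω
  C: Z = 1/(jωC) = -j/(ω·C) = 0 - j153 Ω
Step 3 — Series combination: Z_total = R + C = 26.2 - j153 Ω = 155.3∠-80.3° Ω.

Z = 26.2 - j153 Ω = 155.3∠-80.3° Ω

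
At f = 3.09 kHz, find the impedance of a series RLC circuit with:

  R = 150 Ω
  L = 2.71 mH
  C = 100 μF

Step 1 — Angular frequency: ω = 2π·f = 2π·3090 = 1.942e+04 rad/s.
Step 2 — Component impedances:
  R: Z = R = 150 Ω
  L: Z = jωL = j·1.942e+04·0.00271 = 0 + j52.61 Ω
  C: Z = 1/(jωC) = -j/(ω·C) = 0 - j0.5151 Ω
Step 3 — Series combination: Z_total = R + L + C = 150 + j52.1 Ω = 158.8∠19.2° Ω.

Z = 150 + j52.1 Ω = 158.8∠19.2° Ω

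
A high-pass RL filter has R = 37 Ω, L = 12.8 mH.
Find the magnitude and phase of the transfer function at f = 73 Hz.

Step 1 — Angular frequency: ω = 2π·73 = 458.7 rad/s.
Step 2 — Transfer function: H(jω) = jωL/(R + jωL).
Step 3 — Numerator jωL = j·5.871; denominator R + jωL = 37 + j5.871.
Step 4 — H = 0.02456 + j0.1548.
Step 5 — Magnitude: |H| = 0.1567 (-16.1 dB); phase: φ = 81.0°.

|H| = 0.1567 (-16.1 dB), φ = 81.0°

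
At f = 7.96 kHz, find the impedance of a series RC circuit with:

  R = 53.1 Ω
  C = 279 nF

Step 1 — Angular frequency: ω = 2π·f = 2π·7960 = 5.001e+04 rad/s.
Step 2 — Component impedances:
  R: Z = R = 53.1 Ω
  C: Z = 1/(jωC) = -j/(ω·C) = 0 - j71.66 Ω
Step 3 — Series combination: Z_total = R + C = 53.1 - j71.66 Ω = 89.19∠-53.5° Ω.

Z = 53.1 - j71.66 Ω = 89.19∠-53.5° Ω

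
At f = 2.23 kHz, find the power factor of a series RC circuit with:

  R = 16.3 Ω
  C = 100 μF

Step 1 — Angular frequency: ω = 2π·f = 2π·2230 = 1.401e+04 rad/s.
Step 2 — Component impedances:
  R: Z = R = 16.3 Ω
  C: Z = 1/(jωC) = -j/(ω·C) = 0 - j0.7137 Ω
Step 3 — Series combination: Z_total = R + C = 16.3 - j0.7137 Ω = 16.32∠-2.5° Ω.
Step 4 — Power factor: PF = cos(φ) = Re(Z)/|Z| = 16.3/16.316 = 0.999.
Step 5 — Type: Im(Z) = -0.7137 ⇒ leading (phase φ = -2.5°).

PF = 0.999 (leading, φ = -2.5°)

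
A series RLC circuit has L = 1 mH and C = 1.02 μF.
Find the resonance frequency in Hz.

Step 1 — Resonance condition Im(Z)=0 gives ω₀ = 1/√(LC).
Step 2 — ω₀ = 1/√(0.001·1.02e-06) = 3.131e+04 rad/s.
Step 3 — f₀ = ω₀/(2π) = 4983 Hz.

f₀ = 4983 Hz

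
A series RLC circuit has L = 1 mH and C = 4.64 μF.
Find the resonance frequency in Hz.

Step 1 — Resonance condition Im(Z)=0 gives ω₀ = 1/√(LC).
Step 2 — ω₀ = 1/√(0.001·4.64e-06) = 1.468e+04 rad/s.
Step 3 — f₀ = ω₀/(2π) = 2336 Hz.

f₀ = 2336 Hz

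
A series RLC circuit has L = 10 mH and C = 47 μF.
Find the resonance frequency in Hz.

Step 1 — Resonance condition Im(Z)=0 gives ω₀ = 1/√(LC).
Step 2 — ω₀ = 1/√(0.01·4.7e-05) = 1459 rad/s.
Step 3 — f₀ = ω₀/(2π) = 232.2 Hz.

f₀ = 232.2 Hz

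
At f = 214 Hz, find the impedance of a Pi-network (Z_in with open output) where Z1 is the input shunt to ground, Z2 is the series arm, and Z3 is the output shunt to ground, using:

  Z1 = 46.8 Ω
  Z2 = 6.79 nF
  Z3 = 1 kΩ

Step 1 — Angular frequency: ω = 2π·f = 2π·214 = 1345 rad/s.
Step 2 — Component impedances:
  Z1: Z = R = 46.8 Ω
  Z2: Z = 1/(jωC) = -j/(ω·C) = 0 - j1.095e+05 Ω
  Z3: Z = R = 1000 Ω
Step 3 — With open output, the series arm Z2 and the output shunt Z3 appear in series to ground: Z2 + Z3 = 1000 - j1.095e+05 Ω.
Step 4 — Parallel with input shunt Z1: Z_in = Z1 || (Z2 + Z3) = 46.8 - j0.01999 Ω = 46.8∠-0.0° Ω.

Z = 46.8 - j0.01999 Ω = 46.8∠-0.0° Ω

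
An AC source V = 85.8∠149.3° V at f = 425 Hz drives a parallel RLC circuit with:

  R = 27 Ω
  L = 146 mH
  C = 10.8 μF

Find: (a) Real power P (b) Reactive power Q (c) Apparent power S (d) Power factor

Step 1 — Angular frequency: ω = 2π·f = 2π·425 = 2670 rad/s.
Step 2 — Component impedances:
  R: Z = R = 27 Ω
  L: Z = jωL = j·2670·0.146 = 0 + j389.9 Ω
  C: Z = 1/(jωC) = -j/(ω·C) = 0 - j34.67 Ω
Step 3 — Parallel combination: 1/Z_total = 1/R + 1/L + 1/C; Z_total = 17.96 - j12.74 Ω = 22.02∠-35.4° Ω.
Step 4 — Source phasor: V = 85.8∠149.3° V = -73.78 + j43.8 V.
Step 5 — Current: I = V / Z = -3.883 - j0.316 A = 3.896∠-175.3° A.
Step 6 — Complex power: S = V·I* = 272.7 - j193.4 VA.
Step 7 — Real power: P = Re(S) = 272.7 W.
Step 8 — Reactive power: Q = Im(S) = -193.4 VAR.
Step 9 — Apparent power: |S| = 334.3 VA.
Step 10 — Power factor: PF = P/|S| = 0.8156 (leading).

(a) P = 272.7 W  (b) Q = -193.4 VAR  (c) S = 334.3 VA  (d) PF = 0.8156 (leading)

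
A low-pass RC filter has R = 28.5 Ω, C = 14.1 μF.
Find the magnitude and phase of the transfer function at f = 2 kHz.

Step 1 — Angular frequency: ω = 2π·2000 = 1.257e+04 rad/s.
Step 2 — Transfer function: H(jω) = 1/(1 + jωRC).
Step 3 — Denominator: 1 + jωRC = 1 + j·1.257e+04·28.5·1.41e-05 = 1 + j5.05.
Step 4 — H = 0.03774 - j0.1906.
Step 5 — Magnitude: |H| = 0.1943 (-14.2 dB); phase: φ = -78.8°.

|H| = 0.1943 (-14.2 dB), φ = -78.8°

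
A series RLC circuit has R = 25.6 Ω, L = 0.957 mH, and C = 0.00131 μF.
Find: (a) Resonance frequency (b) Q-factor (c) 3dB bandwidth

Step 1 — Resonance: ω₀ = 1/√(LC) = 1/√(0.000957·1.31e-09) = 8.931e+05 rad/s.
Step 2 — f₀ = ω₀/(2π) = 1.421e+05 Hz.
Step 3 — Series Q: Q = ω₀L/R = 8.931e+05·0.000957/25.6 = 33.39.
Step 4 — Bandwidth: Δω = ω₀/Q = 2.675e+04 rad/s; BW = Δω/(2π) = 4257 Hz.

(a) f₀ = 1.421e+05 Hz  (b) Q = 33.39  (c) BW = 4257 Hz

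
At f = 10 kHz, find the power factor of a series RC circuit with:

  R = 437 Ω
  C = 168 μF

Step 1 — Angular frequency: ω = 2π·f = 2π·1e+04 = 6.283e+04 rad/s.
Step 2 — Component impedances:
  R: Z = R = 437 Ω
  C: Z = 1/(jωC) = -j/(ω·C) = 0 - j0.09474 Ω
Step 3 — Series combination: Z_total = R + C = 437 - j0.09474 Ω = 437∠-0.0° Ω.
Step 4 — Power factor: PF = cos(φ) = Re(Z)/|Z| = 437/437 = 1.
Step 5 — Type: Im(Z) = -0.09474 ⇒ leading (phase φ = -0.0°).

PF = 1 (leading, φ = -0.0°)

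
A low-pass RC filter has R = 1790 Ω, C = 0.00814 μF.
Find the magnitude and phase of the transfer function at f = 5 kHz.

Step 1 — Angular frequency: ω = 2π·5000 = 3.142e+04 rad/s.
Step 2 — Transfer function: H(jω) = 1/(1 + jωRC).
Step 3 — Denominator: 1 + jωRC = 1 + j·3.142e+04·1790·8.14e-09 = 1 + j0.4577.
Step 4 — H = 0.8268 - j0.3785.
Step 5 — Magnitude: |H| = 0.9093 (-0.8 dB); phase: φ = -24.6°.

|H| = 0.9093 (-0.8 dB), φ = -24.6°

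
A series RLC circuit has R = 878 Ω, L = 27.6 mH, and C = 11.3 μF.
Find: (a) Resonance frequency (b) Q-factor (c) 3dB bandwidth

Step 1 — Resonance: ω₀ = 1/√(LC) = 1/√(0.0276·1.13e-05) = 1791 rad/s.
Step 2 — f₀ = ω₀/(2π) = 285 Hz.
Step 3 — Series Q: Q = ω₀L/R = 1791·0.0276/878 = 0.05629.
Step 4 — Bandwidth: Δω = ω₀/Q = 3.181e+04 rad/s; BW = Δω/(2π) = 5063 Hz.

(a) f₀ = 285 Hz  (b) Q = 0.05629  (c) BW = 5063 Hz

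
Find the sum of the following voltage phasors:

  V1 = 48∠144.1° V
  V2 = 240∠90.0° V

Step 1 — Convert each phasor to rectangular form:
  V1 = 48·(cos(144.1°) + j·sin(144.1°)) = -38.88 + j28.15 V
  V2 = 240·(cos(90.0°) + j·sin(90.0°)) = 0 + j240 V
Step 2 — Sum components: V_total = -38.88 + j268.1 V.
Step 3 — Convert to polar: |V_total| = 271 V, ∠V_total = 98.3°.

V_total = 271∠98.3° V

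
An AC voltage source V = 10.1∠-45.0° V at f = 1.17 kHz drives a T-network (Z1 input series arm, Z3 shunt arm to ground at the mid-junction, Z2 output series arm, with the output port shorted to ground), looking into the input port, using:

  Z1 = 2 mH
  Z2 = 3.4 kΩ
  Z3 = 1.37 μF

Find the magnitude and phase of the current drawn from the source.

Step 1 — Angular frequency: ω = 2π·f = 2π·1170 = 7351 rad/s.
Step 2 — Component impedances:
  Z1: Z = jωL = j·7351·0.002 = 0 + j14.7 Ω
  Z2: Z = R = 3400 Ω
  Z3: Z = 1/(jωC) = -j/(ω·C) = 0 - j99.29 Ω
Step 3 — With the output port shorted to ground, the output series arm Z2 runs from the junction to ground; the shunt arm Z3 also runs from the junction to ground. They appear in parallel: Z3 || Z2 = 2.897 - j99.21 Ω.
Step 4 — Series with input arm Z1: Z_in = Z1 + (Z3 || Z2) = 2.897 - j84.5 Ω = 84.55∠-88.0° Ω.
Step 5 — Source phasor: V = 10.1∠-45.0° V = 7.142 - j7.142 V.
Step 6 — Ohm's law: I = V / Z_total = (7.142 - j7.142) / (2.897 - j84.5) = 0.08731 + j0.08152 A.
Step 7 — Convert to polar: |I| = 0.1194 A, ∠I = 43.0°.

I = 0.1194∠43.0° A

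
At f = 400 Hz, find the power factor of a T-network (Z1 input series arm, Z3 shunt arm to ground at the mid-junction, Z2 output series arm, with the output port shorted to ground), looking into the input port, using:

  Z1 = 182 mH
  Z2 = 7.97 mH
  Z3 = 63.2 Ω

Step 1 — Angular frequency: ω = 2π·f = 2π·400 = 2513 rad/s.
Step 2 — Component impedances:
  Z1: Z = jωL = j·2513·0.182 = 0 + j457.4 Ω
  Z2: Z = jωL = j·2513·0.00797 = 0 + j20.03 Ω
  Z3: Z = R = 63.2 Ω
Step 3 — With the output port shorted to ground, the output series arm Z2 runs from the junction to ground; the shunt arm Z3 also runs from the junction to ground. They appear in parallel: Z3 || Z2 = 5.769 + j18.2 Ω.
Step 4 — Series with input arm Z1: Z_in = Z1 + (Z3 || Z2) = 5.769 + j475.6 Ω = 475.7∠89.3° Ω.
Step 5 — Power factor: PF = cos(φ) = Re(Z)/|Z| = 5.769/475.7 = 0.01213.
Step 6 — Type: Im(Z) = 475.6 ⇒ lagging (phase φ = 89.3°).

PF = 0.01213 (lagging, φ = 89.3°)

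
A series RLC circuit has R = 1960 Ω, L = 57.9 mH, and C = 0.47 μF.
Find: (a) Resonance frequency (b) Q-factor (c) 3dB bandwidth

Step 1 — Resonance condition Im(Z)=0 gives ω₀ = 1/√(LC).
Step 2 — ω₀ = 1/√(0.0579·4.7e-07) = 6062 rad/s.
Step 3 — f₀ = ω₀/(2π) = 964.8 Hz.
Step 4 — Series Q: Q = ω₀L/R = 6062·0.0579/1960 = 0.1791.
Step 5 — 3dB bandwidth: Δω = ω₀/Q = 3.385e+04 rad/s; BW = Δω/(2π) = 5388 Hz.

(a) f₀ = 964.8 Hz  (b) Q = 0.1791  (c) BW = 5388 Hz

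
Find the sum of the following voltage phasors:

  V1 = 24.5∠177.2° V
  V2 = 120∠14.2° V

Step 1 — Convert each phasor to rectangular form:
  V1 = 24.5·(cos(177.2°) + j·sin(177.2°)) = -24.47 + j1.197 V
  V2 = 120·(cos(14.2°) + j·sin(14.2°)) = 116.3 + j29.44 V
Step 2 — Sum components: V_total = 91.86 + j30.63 V.
Step 3 — Convert to polar: |V_total| = 96.84 V, ∠V_total = 18.4°.

V_total = 96.84∠18.4° V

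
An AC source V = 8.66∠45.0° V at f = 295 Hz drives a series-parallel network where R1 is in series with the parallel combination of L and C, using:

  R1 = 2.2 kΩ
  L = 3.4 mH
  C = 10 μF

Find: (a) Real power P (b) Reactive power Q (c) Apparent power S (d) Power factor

Step 1 — Angular frequency: ω = 2π·f = 2π·295 = 1854 rad/s.
Step 2 — Component impedances:
  R1: Z = R = 2200 Ω
  L: Z = jωL = j·1854·0.0034 = 0 + j6.302 Ω
  C: Z = 1/(jωC) = -j/(ω·C) = 0 - j53.95 Ω
Step 3 — Parallel branch: L || C = 1/(1/L + 1/C) = 0 + j7.136 Ω.
Step 4 — Series with R1: Z_total = R1 + (L || C) = 2200 + j7.136 Ω = 2200∠0.2° Ω.
Step 5 — Source phasor: V = 8.66∠45.0° V = 6.124 + j6.124 V.
Step 6 — Current: I = V / Z = 0.002792 + j0.002774 A = 0.003936∠44.8° A.
Step 7 — Complex power: S = V·I* = 0.03409 + j0.0001106 VA.
Step 8 — Real power: P = Re(S) = 0.03409 W.
Step 9 — Reactive power: Q = Im(S) = 0.0001106 VAR.
Step 10 — Apparent power: |S| = 0.03409 VA.
Step 11 — Power factor: PF = P/|S| = 1 (lagging).

(a) P = 0.03409 W  (b) Q = 0.0001106 VAR  (c) S = 0.03409 VA  (d) PF = 1 (lagging)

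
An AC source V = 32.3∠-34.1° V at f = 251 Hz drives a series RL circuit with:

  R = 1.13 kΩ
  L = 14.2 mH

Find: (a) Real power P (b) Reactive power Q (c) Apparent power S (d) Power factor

Step 1 — Angular frequency: ω = 2π·f = 2π·251 = 1577 rad/s.
Step 2 — Component impedances:
  R: Z = R = 1130 Ω
  L: Z = jωL = j·1577·0.0142 = 0 + j22.39 Ω
Step 3 — Series combination: Z_total = R + L = 1130 + j22.39 Ω = 1130∠1.1° Ω.
Step 4 — Source phasor: V = 32.3∠-34.1° V = 26.75 - j18.11 V.
Step 5 — Current: I = V / Z = 0.02334 - j0.01649 A = 0.02858∠-35.2° A.
Step 6 — Complex power: S = V·I* = 0.9229 + j0.01829 VA.
Step 7 — Real power: P = Re(S) = 0.9229 W.
Step 8 — Reactive power: Q = Im(S) = 0.01829 VAR.
Step 9 — Apparent power: |S| = 0.9231 VA.
Step 10 — Power factor: PF = P/|S| = 0.9998 (lagging).

(a) P = 0.9229 W  (b) Q = 0.01829 VAR  (c) S = 0.9231 VA  (d) PF = 0.9998 (lagging)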